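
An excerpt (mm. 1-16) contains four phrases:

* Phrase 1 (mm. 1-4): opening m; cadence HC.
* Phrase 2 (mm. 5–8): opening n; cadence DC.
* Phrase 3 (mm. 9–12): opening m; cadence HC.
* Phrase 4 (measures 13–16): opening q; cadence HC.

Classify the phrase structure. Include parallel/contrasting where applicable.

phrase group

Phrase 4 ends with a half cadence, no stronger than phrase 2's deceptive cadence, so the four phrases do not form a double period; nor do phrases 3–4 duplicate 1–2, so it is not a repeated period. With no phrase reaching a conclusive cadence, the passage is a phrase group.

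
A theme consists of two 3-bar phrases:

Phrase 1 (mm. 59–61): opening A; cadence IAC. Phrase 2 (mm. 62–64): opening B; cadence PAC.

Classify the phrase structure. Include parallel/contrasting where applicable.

Phrase 1 ends with an imperfect authentic cadence (weaker) and phrase 2 with a perfect authentic cadence (stronger): antecedent + consequent = a period.
The two phrases open with different material (A / B), so the period is contrasting.

contrasting period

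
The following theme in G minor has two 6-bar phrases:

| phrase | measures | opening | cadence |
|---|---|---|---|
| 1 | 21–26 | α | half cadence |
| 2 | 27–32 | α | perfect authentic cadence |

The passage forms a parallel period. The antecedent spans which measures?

The antecedent is the phrase ending with the weaker cadence (half cadence, phrase 1) and the consequent the one ending more conclusively (perfect authentic cadence, phrase 2); the antecedent is measures 21-26.

measures 21–26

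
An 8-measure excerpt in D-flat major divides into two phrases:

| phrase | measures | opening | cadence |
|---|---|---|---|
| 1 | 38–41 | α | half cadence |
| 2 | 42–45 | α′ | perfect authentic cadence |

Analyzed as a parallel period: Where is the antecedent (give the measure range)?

The antecedent is the phrase ending with the weaker cadence (half cadence, phrase 1) and the consequent the one ending more conclusively (perfect authentic cadence, phrase 2); the antecedent is bars 38–41.

measures 38–41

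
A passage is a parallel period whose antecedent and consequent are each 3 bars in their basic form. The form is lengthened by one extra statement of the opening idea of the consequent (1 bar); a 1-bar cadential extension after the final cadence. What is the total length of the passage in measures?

8 measures

Basic parallel period: 3 + 3 = 6 bars.
6 (basic form) + 1 (extra statement) + 1 (cadential extension) = 8.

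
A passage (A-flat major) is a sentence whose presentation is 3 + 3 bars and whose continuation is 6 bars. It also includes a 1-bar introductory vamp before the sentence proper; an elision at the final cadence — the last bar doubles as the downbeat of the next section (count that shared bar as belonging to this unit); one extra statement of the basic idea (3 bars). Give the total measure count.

16 measures

Basic sentence: 3 + 3 + 6 = 12 bars.
12 (basic form) + 1 (introduction) + 3 (extra statement) = 16.
The elision shares a bar with the next section but does not change this unit's count.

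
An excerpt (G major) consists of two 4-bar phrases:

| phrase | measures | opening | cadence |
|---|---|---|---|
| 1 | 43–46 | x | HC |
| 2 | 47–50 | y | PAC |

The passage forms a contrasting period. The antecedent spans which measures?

measures 43–46

The antecedent is the phrase ending with the weaker cadence (half cadence, phrase 1) and the consequent the one ending more conclusively (perfect authentic cadence, phrase 2); the antecedent is measures 43–46.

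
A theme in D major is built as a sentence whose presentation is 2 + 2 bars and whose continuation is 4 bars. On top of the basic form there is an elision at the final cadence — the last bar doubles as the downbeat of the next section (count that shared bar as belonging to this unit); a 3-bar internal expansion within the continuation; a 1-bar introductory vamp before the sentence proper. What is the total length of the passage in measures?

12 measures

Basic sentence: 2 + 2 + 4 = 8 bars.
8 (basic form) + 3 (internal expansion) + 1 (introduction) = 12.
The elision shares a bar with the next section but does not change this unit's count.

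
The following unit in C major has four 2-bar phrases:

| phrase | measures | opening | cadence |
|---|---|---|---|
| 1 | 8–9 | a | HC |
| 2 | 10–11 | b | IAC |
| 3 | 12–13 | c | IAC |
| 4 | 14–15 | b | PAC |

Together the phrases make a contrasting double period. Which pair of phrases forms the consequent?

In a double period the first pair of phrases (ending imperfect authentic cadence) is the large antecedent and the second pair (ending perfect authentic cadence) is the large consequent; the consequent is phrases 3 and 4.

phrases 3 and 4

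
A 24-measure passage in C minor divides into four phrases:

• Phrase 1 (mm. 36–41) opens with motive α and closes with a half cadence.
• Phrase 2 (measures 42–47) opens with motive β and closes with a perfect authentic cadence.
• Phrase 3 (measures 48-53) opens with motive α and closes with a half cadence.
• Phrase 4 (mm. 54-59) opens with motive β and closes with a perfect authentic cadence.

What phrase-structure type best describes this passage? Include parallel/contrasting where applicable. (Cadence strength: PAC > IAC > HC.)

The cadence pattern HC–PAC–HC–PAC is weak–strong twice, and phrases 3–4 restate phrases 1–2: a period heard twice, not a double period (which would end weakly at phrase 2).

repeated period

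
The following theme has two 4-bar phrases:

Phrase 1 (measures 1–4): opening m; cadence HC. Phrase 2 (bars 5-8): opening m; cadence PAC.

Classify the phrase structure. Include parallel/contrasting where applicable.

Phrase 1 ends with a half cadence (weaker) and phrase 2 with a perfect authentic cadence (stronger): antecedent + consequent = a period.
The two phrases open with the same material (m / m), so the period is parallel.

parallel period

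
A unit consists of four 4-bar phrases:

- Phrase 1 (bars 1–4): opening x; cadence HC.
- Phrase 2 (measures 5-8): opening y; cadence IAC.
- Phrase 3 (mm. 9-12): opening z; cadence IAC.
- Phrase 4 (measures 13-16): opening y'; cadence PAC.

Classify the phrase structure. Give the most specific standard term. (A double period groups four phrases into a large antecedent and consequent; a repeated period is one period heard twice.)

contrasting double period

Four phrases in two halves: the first half (mm. 1-8) ends with an imperfect authentic cadence, the second (measures 9–16) with a perfect authentic cadence — a large antecedent–consequent pair, i.e. a double period.
Phrase 3 begins with different material from phrase 1, making it contrasting.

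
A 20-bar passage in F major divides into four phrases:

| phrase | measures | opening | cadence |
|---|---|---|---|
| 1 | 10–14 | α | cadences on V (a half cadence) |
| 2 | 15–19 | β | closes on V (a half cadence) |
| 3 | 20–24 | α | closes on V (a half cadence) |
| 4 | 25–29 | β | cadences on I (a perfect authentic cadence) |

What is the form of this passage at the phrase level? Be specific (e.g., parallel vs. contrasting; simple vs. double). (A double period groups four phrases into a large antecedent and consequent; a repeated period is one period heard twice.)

Four phrases in two halves: the first half (measures 10-19) ends with a half cadence, the second (bars 20–29) with a perfect authentic cadence — a large antecedent–consequent pair, i.e. a double period.
Phrase 3 begins with the same material as phrase 1, making it parallel.

parallel double period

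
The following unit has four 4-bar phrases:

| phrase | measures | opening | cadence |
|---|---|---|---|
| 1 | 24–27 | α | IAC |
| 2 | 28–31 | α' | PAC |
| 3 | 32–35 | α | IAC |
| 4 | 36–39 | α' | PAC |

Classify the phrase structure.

repeated period

The cadence pattern IAC–PAC–IAC–PAC is weak–strong twice, and phrases 3–4 restate phrases 1–2: a period heard twice, not a double period (which would end weakly at phrase 2).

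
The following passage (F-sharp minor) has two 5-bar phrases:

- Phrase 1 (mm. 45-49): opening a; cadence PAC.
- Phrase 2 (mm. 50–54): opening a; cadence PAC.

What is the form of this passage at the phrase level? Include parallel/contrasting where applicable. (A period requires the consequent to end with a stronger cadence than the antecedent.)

Both phrases have the same opening (a) and the same cadence (perfect authentic cadence): the second is a restatement, not a consequent, so this is a repeated phrase rather than a period.

repeated phrase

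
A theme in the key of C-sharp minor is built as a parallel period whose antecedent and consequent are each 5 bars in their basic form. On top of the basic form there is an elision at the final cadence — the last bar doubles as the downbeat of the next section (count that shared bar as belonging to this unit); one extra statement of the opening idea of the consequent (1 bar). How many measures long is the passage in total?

Basic parallel period: 5 + 5 = 10 bars.
10 (basic form) + 1 (extra statement) = 11.
The elision shares a bar with the next section but does not change this unit's count.

11 measures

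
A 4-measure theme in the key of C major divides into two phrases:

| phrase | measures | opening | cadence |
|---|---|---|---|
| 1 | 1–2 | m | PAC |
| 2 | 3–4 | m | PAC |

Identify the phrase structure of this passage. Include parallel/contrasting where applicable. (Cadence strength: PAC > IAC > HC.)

Both phrases have the same opening (m) and the same cadence (perfect authentic cadence): the second is a restatement, not a consequent, so this is a repeated phrase rather than a period.

repeated phrase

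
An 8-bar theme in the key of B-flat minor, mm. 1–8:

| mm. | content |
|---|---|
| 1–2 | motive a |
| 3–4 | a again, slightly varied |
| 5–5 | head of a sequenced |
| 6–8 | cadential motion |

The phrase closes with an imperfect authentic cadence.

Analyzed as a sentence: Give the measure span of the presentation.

measures 1–4

The presentation of a sentence is the basic idea (mm. 1-2) plus its repetition (bars 3–4); the presentation is therefore bars 1-4.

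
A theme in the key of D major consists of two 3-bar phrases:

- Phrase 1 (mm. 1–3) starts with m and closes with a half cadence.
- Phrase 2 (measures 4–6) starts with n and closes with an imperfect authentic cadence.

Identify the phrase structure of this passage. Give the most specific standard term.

Phrase 1 ends with a half cadence (weaker) and phrase 2 with an imperfect authentic cadence (stronger): antecedent + consequent = a period.
The two phrases open with different material (m / n), so the period is contrasting.

contrasting period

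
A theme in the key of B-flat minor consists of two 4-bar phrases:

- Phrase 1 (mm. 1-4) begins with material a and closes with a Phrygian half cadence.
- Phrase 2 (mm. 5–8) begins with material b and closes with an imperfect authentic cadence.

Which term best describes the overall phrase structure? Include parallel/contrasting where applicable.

contrasting period

Phrase 1 ends with a Phrygian half cadence (weaker) and phrase 2 with an imperfect authentic cadence (stronger): antecedent + consequent = a period.
The two phrases open with different material (a / b), so the period is contrasting.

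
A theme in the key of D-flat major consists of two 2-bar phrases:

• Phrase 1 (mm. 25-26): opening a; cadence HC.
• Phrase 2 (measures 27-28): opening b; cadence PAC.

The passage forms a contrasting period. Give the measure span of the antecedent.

measures 25–26

The phrase ending with the weaker cadence (half cadence) is the antecedent; the one ending more conclusively (perfect authentic cadence) is the consequent. The antecedent is measures 25–26.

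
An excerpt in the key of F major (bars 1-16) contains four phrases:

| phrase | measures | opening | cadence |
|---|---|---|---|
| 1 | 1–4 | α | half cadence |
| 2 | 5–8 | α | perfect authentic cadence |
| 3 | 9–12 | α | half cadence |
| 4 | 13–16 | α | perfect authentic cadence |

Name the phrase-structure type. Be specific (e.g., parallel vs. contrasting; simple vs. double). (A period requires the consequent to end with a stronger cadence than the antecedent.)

repeated period

The cadence pattern HC–PAC–HC–PAC is weak–strong twice, and phrases 3–4 restate phrases 1–2: a period heard twice, not a double period (which would end weakly at phrase 2).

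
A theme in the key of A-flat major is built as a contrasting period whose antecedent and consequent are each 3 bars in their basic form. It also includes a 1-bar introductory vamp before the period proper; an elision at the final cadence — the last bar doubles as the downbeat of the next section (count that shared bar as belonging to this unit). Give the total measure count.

7 measures

Basic contrasting period: 3 + 3 = 6 bars.
6 (basic form) + 1 (introduction) = 7.
The elision shares a bar with the next section but does not change this unit's count.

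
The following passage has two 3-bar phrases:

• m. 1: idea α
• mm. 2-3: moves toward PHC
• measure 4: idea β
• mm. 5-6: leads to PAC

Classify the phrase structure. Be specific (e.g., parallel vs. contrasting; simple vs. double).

contrasting period

Phrase 1 ends with a Phrygian half cadence (weaker) and phrase 2 with a perfect authentic cadence (stronger): antecedent + consequent = a period.
The two phrases open with different material (α / β), so the period is contrasting.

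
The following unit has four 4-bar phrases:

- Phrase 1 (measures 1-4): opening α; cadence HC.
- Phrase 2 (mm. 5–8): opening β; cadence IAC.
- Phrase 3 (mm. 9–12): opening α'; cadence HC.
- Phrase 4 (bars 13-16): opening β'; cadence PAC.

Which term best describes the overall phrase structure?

parallel double period

Four phrases in two halves: the first half (measures 1–8) ends with an imperfect authentic cadence, the second (mm. 9-16) with a perfect authentic cadence — a large antecedent–consequent pair, i.e. a double period.
Phrase 3 begins with the same material as phrase 1, making it parallel.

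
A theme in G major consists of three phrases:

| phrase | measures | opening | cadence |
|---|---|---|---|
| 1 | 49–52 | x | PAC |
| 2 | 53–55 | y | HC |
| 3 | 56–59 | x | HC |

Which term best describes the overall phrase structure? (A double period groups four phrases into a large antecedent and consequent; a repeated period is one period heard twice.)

phrase group

The final phrase closes with a half cadence, which is not stronger than the preceding half cadence; the 3 phrases lack an overall antecedent–consequent design and so form a phrase group.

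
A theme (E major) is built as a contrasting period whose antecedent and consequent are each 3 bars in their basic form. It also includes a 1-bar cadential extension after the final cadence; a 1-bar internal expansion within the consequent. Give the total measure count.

8 measures

Basic contrasting period: 3 + 3 = 6 bars.
6 (basic form) + 1 (cadential extension) + 1 (internal expansion) = 8.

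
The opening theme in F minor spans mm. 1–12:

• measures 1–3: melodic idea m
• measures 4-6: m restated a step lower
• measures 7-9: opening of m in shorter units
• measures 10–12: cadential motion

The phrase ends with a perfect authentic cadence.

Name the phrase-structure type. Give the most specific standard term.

Basic idea (mm. 1–3) + its repetition (mm. 4–6) form the presentation; fragmentation and cadence (bars 7–12) form the continuation — the 12-bar whole is a sentence.

sentence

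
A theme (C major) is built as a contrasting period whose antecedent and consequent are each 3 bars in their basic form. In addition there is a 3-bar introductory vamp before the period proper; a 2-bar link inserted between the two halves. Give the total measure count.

Basic contrasting period: 3 + 3 = 6 bars.
6 (basic form) + 3 (introduction) + 2 (link) = 11.

11 measures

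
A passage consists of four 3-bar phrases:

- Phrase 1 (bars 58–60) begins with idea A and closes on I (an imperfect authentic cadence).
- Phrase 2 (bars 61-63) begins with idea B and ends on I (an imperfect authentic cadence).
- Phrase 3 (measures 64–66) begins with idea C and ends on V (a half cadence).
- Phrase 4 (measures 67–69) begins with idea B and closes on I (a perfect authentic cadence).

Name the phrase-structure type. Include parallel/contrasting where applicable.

contrasting double period

Four phrases in two halves: the first half (bars 58-63) ends with an imperfect authentic cadence, the second (mm. 64–69) with a perfect authentic cadence — a large antecedent–consequent pair, i.e. a double period.
Phrase 3 begins with different material from phrase 1, making it contrasting.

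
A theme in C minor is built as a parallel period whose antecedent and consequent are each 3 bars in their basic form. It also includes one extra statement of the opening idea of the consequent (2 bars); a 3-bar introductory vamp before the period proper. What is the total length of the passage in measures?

11 measures

Basic parallel period: 3 + 3 = 6 bars.
6 (basic form) + 2 (extra statement) + 3 (introduction) = 11.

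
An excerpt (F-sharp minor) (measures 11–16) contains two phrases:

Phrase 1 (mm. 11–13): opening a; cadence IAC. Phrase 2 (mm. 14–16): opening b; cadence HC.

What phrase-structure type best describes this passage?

phrase group

The second phrase closes with a half cadence, which is not stronger than the first phrase's imperfect authentic cadence; without a weak→strong cadential pair there is no antecedent–consequent relationship, so this is a phrase group rather than a period.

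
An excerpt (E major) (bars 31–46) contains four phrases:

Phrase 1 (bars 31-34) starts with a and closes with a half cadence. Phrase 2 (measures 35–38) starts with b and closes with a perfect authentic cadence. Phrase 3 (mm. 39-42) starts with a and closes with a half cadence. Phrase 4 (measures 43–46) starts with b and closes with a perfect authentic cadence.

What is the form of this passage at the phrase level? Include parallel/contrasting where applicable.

repeated period

The cadence pattern HC–PAC–HC–PAC is weak–strong twice, and phrases 3–4 restate phrases 1–2: a period heard twice, not a double period (which would end weakly at phrase 2).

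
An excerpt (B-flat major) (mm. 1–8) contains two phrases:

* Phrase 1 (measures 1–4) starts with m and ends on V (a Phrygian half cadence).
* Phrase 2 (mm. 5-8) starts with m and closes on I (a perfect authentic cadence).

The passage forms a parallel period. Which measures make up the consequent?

The phrase ending with the weaker cadence (Phrygian half cadence) is the antecedent; the one ending more conclusively (perfect authentic cadence) is the consequent. The consequent is measures 5–8.

measures 5–8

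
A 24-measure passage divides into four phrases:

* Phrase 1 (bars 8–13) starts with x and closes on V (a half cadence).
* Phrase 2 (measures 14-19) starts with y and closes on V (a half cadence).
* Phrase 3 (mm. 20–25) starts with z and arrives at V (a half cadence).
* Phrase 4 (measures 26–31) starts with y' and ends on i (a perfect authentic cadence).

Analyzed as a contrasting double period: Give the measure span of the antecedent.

In a double period the four phrases pair into a large antecedent (phrases 1–2, ending half cadence) and a large consequent (phrases 3–4, ending perfect authentic cadence). The antecedent spans mm. 8-19.

measures 8–19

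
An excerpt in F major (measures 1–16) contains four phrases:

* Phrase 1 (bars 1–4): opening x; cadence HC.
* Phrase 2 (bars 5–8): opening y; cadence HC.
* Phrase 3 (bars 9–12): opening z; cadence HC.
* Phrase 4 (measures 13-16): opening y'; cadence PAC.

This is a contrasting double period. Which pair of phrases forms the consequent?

In a double period the first pair of phrases (ending half cadence) is the large antecedent and the second pair (ending perfect authentic cadence) is the large consequent; the consequent is phrases 3 and 4.

phrases 3 and 4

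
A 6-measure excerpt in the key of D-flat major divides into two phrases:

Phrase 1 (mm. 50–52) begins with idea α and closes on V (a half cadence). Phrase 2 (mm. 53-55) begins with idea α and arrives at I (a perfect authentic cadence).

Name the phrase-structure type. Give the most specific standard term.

parallel period

Phrase 1 ends with a half cadence (weaker) and phrase 2 with a perfect authentic cadence (stronger): antecedent + consequent = a period.
The two phrases open with the same material (α / α), so the period is parallel.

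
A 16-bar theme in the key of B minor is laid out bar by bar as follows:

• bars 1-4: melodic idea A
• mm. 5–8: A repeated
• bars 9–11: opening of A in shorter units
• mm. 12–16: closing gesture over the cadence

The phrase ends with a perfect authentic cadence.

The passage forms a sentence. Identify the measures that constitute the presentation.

The presentation of a sentence is the basic idea (measures 1-4) plus its repetition (measures 5-8); the presentation is therefore measures 1–8.

measures 1–8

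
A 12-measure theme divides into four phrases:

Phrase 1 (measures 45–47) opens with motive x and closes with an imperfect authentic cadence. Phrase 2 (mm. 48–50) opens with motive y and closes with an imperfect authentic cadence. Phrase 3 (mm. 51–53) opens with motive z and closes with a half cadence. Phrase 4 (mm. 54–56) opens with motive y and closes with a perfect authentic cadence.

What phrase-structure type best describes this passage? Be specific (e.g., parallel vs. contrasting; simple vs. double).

contrasting double period

Four phrases in two halves: the first half (mm. 45-50) ends with an imperfect authentic cadence, the second (mm. 51-56) with a perfect authentic cadence — a large antecedent–consequent pair, i.e. a double period.
Phrase 3 begins with different material from phrase 1, making it contrasting.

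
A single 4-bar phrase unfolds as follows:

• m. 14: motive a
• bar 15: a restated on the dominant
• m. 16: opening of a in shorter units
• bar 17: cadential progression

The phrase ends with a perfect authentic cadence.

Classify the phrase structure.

sentence

Basic idea (measure 14) + its repetition (m. 15) form the presentation; fragmentation and cadence (bars 16–17) form the continuation — the 4-bar whole is a sentence.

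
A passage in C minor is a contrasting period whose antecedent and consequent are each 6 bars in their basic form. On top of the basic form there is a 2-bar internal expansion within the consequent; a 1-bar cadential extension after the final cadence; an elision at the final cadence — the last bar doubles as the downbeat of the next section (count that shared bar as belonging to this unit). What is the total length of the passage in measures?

Basic contrasting period: 6 + 6 = 12 bars.
12 (basic form) + 2 (internal expansion) + 1 (cadential extension) = 15.
The elision shares a bar with the next section but does not change this unit's count.

15 measures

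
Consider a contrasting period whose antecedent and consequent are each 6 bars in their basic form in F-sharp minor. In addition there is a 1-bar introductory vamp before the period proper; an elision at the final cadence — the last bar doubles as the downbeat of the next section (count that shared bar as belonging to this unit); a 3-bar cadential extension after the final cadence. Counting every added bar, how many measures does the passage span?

Basic contrasting period: 6 + 6 = 12 bars.
12 (basic form) + 1 (introduction) + 3 (cadential extension) = 16.
The elision shares a bar with the next section but does not change this unit's count.

16 measures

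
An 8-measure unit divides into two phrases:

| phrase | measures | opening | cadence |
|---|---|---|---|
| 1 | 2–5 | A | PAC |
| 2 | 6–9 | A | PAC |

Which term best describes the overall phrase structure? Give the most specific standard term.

Both phrases have the same opening (A) and the same cadence (perfect authentic cadence): the second is a restatement, not a consequent, so this is a repeated phrase rather than a period.

repeated phrase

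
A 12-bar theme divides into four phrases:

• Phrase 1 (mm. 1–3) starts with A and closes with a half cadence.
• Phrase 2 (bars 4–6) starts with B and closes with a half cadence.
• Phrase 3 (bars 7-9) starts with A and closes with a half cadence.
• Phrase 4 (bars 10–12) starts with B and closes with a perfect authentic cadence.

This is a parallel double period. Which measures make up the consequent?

In a double period the first pair of phrases (ending half cadence) is the large antecedent and the second pair (ending perfect authentic cadence) is the large consequent; the consequent is measures 7–12.

measures 7–12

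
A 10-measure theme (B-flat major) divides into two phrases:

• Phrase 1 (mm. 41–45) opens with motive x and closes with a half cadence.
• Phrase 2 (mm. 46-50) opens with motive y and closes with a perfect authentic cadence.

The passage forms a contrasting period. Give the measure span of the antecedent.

The antecedent is the phrase ending with the weaker cadence (half cadence, phrase 1) and the consequent the one ending more conclusively (perfect authentic cadence, phrase 2); the antecedent is mm. 41–45.

measures 41–45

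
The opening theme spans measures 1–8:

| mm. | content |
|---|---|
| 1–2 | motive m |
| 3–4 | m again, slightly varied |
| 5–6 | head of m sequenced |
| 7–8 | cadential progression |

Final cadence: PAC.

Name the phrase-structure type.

sentence

Basic idea (mm. 1–2) + its repetition (mm. 3–4) form the presentation; fragmentation and cadence (mm. 5–8) form the continuation — the 8-bar whole is a sentence.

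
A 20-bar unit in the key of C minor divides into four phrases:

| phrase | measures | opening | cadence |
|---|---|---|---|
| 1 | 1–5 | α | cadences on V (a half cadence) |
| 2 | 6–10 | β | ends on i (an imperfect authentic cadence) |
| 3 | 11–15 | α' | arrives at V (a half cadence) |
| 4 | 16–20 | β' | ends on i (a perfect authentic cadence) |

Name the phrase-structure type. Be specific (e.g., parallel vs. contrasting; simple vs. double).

Four phrases in two halves: the first half (mm. 1–10) ends with an imperfect authentic cadence, the second (measures 11–20) with a perfect authentic cadence — a large antecedent–consequent pair, i.e. a double period.
Phrase 3 begins with the same material as phrase 1, making it parallel.

parallel double period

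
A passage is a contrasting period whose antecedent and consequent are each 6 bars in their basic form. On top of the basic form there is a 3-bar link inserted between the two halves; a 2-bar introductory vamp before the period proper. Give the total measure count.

17 measures

Basic contrasting period: 6 + 6 = 12 bars.
12 (basic form) + 3 (link) + 2 (introduction) = 17.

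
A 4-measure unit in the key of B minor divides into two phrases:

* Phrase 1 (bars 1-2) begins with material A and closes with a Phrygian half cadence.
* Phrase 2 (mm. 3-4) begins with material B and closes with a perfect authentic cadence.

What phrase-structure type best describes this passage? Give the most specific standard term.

contrasting period

Phrase 1 ends with a Phrygian half cadence (weaker) and phrase 2 with a perfect authentic cadence (stronger): antecedent + consequent = a period.
The two phrases open with different material (A / B), so the period is contrasting.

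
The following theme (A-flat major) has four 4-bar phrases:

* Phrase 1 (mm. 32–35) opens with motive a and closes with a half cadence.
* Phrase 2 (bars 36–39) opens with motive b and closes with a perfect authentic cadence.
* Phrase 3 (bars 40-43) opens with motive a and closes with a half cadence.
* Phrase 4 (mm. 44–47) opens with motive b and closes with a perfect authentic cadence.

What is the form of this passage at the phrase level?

The cadence pattern HC–PAC–HC–PAC is weak–strong twice, and phrases 3–4 restate phrases 1–2: a period heard twice, not a double period (which would end weakly at phrase 2).

repeated period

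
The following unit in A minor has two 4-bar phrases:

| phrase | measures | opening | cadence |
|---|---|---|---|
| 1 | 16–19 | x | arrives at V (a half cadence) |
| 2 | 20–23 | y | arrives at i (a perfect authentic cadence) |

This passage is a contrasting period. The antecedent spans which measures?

measures 16–19

The antecedent is the phrase ending with the weaker cadence (half cadence, phrase 1) and the consequent the one ending more conclusively (perfect authentic cadence, phrase 2); the antecedent is mm. 16–19.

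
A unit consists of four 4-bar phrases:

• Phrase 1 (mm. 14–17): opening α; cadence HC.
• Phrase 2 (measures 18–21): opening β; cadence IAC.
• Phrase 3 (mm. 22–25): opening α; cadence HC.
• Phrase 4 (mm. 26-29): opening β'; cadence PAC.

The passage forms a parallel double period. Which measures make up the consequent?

In a double period the first pair of phrases (ending imperfect authentic cadence) is the large antecedent and the second pair (ending perfect authentic cadence) is the large consequent; the consequent is measures 22–29.

measures 22–29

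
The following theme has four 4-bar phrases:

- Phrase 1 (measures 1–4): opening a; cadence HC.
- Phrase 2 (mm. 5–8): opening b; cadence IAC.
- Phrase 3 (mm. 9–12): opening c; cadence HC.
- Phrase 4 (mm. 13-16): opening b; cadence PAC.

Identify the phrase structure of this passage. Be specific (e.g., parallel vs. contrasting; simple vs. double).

Four phrases in two halves: the first half (measures 1–8) ends with an imperfect authentic cadence, the second (measures 9–16) with a perfect authentic cadence — a large antecedent–consequent pair, i.e. a double period.
Phrase 3 begins with different material from phrase 1, making it contrasting.

contrasting double period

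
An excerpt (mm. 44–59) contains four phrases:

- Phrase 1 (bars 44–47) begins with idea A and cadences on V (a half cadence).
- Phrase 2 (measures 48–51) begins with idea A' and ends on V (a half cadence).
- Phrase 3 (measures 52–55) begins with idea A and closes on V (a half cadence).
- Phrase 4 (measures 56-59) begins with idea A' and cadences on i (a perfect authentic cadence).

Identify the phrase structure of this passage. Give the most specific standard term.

parallel double period

Four phrases in two halves: the first half (mm. 44–51) ends with a half cadence, the second (measures 52–59) with a perfect authentic cadence — a large antecedent–consequent pair, i.e. a double period.
Phrase 3 begins with the same material as phrase 1, making it parallel.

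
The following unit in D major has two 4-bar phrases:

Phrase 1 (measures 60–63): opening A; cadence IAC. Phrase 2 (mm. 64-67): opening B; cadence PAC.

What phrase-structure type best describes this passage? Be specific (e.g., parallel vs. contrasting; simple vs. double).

Phrase 1 ends with an imperfect authentic cadence (weaker) and phrase 2 with a perfect authentic cadence (stronger): antecedent + consequent = a period.
The two phrases open with different material (A / B), so the period is contrasting.

contrasting period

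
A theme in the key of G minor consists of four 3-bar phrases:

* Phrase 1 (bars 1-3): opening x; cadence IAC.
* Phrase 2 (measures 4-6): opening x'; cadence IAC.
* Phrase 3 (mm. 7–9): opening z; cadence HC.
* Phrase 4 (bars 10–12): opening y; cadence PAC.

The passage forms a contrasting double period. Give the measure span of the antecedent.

measures 1–6

In a double period the first pair of phrases (ending imperfect authentic cadence) is the large antecedent and the second pair (ending perfect authentic cadence) is the large consequent; the antecedent is measures 1–6.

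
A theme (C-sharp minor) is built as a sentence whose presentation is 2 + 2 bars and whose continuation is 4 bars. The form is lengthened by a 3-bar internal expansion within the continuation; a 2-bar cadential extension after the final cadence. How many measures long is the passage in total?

Basic sentence: 2 + 2 + 4 = 8 bars.
8 (basic form) + 3 (internal expansion) + 2 (cadential extension) = 13.

13 measures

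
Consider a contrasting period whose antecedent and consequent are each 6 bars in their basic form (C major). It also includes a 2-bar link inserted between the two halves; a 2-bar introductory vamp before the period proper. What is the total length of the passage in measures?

16 measures

Basic contrasting period: 6 + 6 = 12 bars.
12 (basic form) + 2 (link) + 2 (introduction) = 16.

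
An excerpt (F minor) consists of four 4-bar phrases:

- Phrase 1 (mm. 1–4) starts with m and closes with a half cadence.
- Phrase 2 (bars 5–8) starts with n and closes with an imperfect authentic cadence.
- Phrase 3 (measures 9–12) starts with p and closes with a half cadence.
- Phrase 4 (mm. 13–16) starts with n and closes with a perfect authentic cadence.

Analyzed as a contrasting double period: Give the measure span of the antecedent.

In a double period the four phrases pair into a large antecedent (phrases 1–2, ending imperfect authentic cadence) and a large consequent (phrases 3–4, ending perfect authentic cadence). The antecedent spans mm. 1–8.

measures 1–8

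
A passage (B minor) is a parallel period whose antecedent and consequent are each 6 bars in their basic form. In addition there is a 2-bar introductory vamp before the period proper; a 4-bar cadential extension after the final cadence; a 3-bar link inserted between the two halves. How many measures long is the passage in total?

Basic parallel period: 6 + 6 = 12 bars.
12 (basic form) + 2 (introduction) + 4 (cadential extension) + 3 (link) = 21.

21 measures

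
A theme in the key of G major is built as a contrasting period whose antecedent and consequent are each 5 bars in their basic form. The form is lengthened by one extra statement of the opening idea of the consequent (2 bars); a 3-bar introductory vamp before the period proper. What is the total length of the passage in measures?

15 measures

Basic contrasting period: 5 + 5 = 10 bars.
10 (basic form) + 2 (extra statement) + 3 (introduction) = 15.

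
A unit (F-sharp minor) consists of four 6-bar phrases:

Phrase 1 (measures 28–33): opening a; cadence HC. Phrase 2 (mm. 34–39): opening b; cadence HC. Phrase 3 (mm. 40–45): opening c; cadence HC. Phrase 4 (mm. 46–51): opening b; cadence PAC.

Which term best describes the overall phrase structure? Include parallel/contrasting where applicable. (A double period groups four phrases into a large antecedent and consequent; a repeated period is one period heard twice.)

Four phrases in two halves: the first half (mm. 28–39) ends with a half cadence, the second (bars 40–51) with a perfect authentic cadence — a large antecedent–consequent pair, i.e. a double period.
Phrase 3 begins with different material from phrase 1, making it contrasting.

contrasting double period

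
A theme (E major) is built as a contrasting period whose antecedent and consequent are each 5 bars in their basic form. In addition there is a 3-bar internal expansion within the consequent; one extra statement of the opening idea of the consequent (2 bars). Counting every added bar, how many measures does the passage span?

Basic contrasting period: 5 + 5 = 10 bars.
10 (basic form) + 3 (internal expansion) + 2 (extra statement) = 15.

15 measures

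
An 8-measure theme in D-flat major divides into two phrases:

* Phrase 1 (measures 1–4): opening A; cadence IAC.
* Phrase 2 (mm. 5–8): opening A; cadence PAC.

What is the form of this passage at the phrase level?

Phrase 1 ends with an imperfect authentic cadence (weaker) and phrase 2 with a perfect authentic cadence (stronger): antecedent + consequent = a period.
The two phrases open with the same material (A / A), so the period is parallel.

parallel period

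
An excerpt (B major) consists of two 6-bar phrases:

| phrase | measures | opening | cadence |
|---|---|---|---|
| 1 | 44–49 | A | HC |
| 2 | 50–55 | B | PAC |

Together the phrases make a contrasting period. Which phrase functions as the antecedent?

phrase 1

The phrase ending with the weaker cadence (half cadence) is the antecedent; the one ending more conclusively (perfect authentic cadence) is the consequent. The antecedent is phrase 1.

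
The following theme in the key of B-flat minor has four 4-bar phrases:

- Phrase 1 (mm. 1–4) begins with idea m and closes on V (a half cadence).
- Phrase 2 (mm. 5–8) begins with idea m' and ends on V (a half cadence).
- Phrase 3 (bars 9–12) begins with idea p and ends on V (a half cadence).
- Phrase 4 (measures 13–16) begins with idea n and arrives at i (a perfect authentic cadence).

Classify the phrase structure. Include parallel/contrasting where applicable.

Four phrases in two halves: the first half (measures 1–8) ends with a half cadence, the second (mm. 9–16) with a perfect authentic cadence — a large antecedent–consequent pair, i.e. a double period.
Phrase 3 begins with different material from phrase 1, making it contrasting.

contrasting double period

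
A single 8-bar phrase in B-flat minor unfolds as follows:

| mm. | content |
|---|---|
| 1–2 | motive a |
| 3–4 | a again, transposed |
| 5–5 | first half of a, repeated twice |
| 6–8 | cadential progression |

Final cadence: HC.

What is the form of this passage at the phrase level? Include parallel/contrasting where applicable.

sentence

Basic idea (mm. 1–2) + its repetition (mm. 3–4) form the presentation; fragmentation and cadence (mm. 5–8) form the continuation — the 8-bar whole is a sentence.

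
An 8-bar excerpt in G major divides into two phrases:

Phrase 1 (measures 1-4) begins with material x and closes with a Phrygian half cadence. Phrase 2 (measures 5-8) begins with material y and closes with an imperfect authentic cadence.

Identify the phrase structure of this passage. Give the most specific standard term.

Phrase 1 ends with a Phrygian half cadence (weaker) and phrase 2 with an imperfect authentic cadence (stronger): antecedent + consequent = a period.
The two phrases open with different material (x / y), so the period is contrasting.

contrasting period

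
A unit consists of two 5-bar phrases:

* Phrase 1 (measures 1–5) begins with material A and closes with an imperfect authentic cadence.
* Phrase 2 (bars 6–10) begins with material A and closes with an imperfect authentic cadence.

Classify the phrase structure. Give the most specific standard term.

repeated phrase

Both phrases have the same opening (A) and the same cadence (imperfect authentic cadence): the second is a restatement, not a consequent, so this is a repeated phrase rather than a period.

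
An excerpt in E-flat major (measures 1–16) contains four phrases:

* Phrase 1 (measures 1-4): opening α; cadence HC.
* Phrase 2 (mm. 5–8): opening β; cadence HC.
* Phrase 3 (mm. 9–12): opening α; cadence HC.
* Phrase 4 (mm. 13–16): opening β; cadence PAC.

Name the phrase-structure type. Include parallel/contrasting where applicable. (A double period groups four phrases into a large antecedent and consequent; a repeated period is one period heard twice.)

parallel double period

Four phrases in two halves: the first half (bars 1-8) ends with a half cadence, the second (measures 9–16) with a perfect authentic cadence — a large antecedent–consequent pair, i.e. a double period.
Phrase 3 begins with the same material as phrase 1, making it parallel.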